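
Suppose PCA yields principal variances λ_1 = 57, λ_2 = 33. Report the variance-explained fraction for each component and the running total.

Step 1 — total variance = trace(Sigma) = Σ λ_i = 57 + 33 = 90.

Step 2 — fraction explained by component i = λ_i / Σ λ:
  PC1: 57/90 = 0.6333
  PC2: 33/90 = 0.3667

Step 3 — cumulative fraction after k components = (λ_1 + ... + λ_k) / Σ λ:
  k = 1: 57/90 = 0.6333
  k = 2: (57 + 33)/90 = 90/90 = 1

Summary (fraction, with percent):

explained: PC1 0.6333 (63.33%), PC2 0.3667 (36.67%);  cumulative: 0.6333, 1


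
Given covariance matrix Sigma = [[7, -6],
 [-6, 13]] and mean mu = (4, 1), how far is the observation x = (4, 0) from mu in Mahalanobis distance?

Step 1 — centre the observation: (x - mu) = (0, -1).

Step 2 — invert Sigma. det(Sigma) = 7·13 - (-6)² = 55.
  Sigma^{-1} = (1/det) · [[d, -b], [-b, a]] = [[0.2364, 0.1091],
 [0.1091, 0.1273]].

Step 3 — form the quadratic (x - mu)^T · Sigma^{-1} · (x - mu):
  Sigma^{-1} · (x - mu) = (-0.1091, -0.1273).
  (x - mu)^T · [Sigma^{-1} · (x - mu)] = (0)·(-0.1091) + (-1)·(-0.1273) = 0.1273.

Step 4 — take square root: d = √(0.1273) ≈ 0.3568.

d(x, mu) = √(0.1273) ≈ 0.3568


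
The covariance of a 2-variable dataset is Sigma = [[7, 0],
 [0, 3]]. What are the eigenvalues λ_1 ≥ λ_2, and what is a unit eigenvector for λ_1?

Step 1 — characteristic polynomial of 2×2 Sigma:
  det(Sigma - λI) = λ² - trace · λ + det = 0.
  trace = 7 + 3 = 10, det = 7·3 - (0)² = 21.
Step 2 — discriminant:
  Δ = trace² - 4·det = 100 - 84 = 16.
Step 3 — eigenvalues:
  λ = (trace ± √Δ)/2 = (10 ± 4)/2,
  λ_1 = 7,  λ_2 = 3.

Step 4 — unit eigenvector for λ_1: Sigma is diagonal, so its eigenvectors are the coordinate axes. λ_1 = 7 is the diagonal entry on the first coordinate axis, hence
  v_1 = (1, 0) (||v_1|| = 1).

λ_1 = 7,  λ_2 = 3;  v_1 ≈ (1, 0)


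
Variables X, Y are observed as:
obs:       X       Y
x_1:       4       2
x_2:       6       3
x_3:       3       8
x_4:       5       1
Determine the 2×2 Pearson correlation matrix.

Step 1 — column means:
  mean(X) = (4 + 6 + 3 + 5) / 4 = 18/4 = 4.5
  mean(Y) = (2 + 3 + 8 + 1) / 4 = 14/4 = 3.5

Step 2 — sample variances and covariances s[i,j] = (1/(n-1)) · Σ_k (x_{k,i} - mean_i) · (x_{k,j} - mean_j), with n-1 = 3:
  s[X,X] = ((-0.5)·(-0.5) + (1.5)·(1.5) + (-1.5)·(-1.5) + (0.5)·(0.5)) / 3 = 5/3 = 1.6667
  s[X,Y] = ((-0.5)·(-1.5) + (1.5)·(-0.5) + (-1.5)·(4.5) + (0.5)·(-2.5)) / 3 = -8/3 = -2.6667
  s[Y,Y] = ((-1.5)·(-1.5) + (-0.5)·(-0.5) + (4.5)·(4.5) + (-2.5)·(-2.5)) / 3 = 29/3 = 9.6667
  Sample standard deviations s_i = √(s[i,i]):
  s(X) = √(1.6667) = 1.291
  s(Y) = √(9.6667) = 3.1091

Step 3 — r_{ij} = s_{ij} / (s_i · s_j):
  r[X,X] = 1 (diagonal).
  r[X,Y] = -2.6667 / (1.291 · 3.1091) = -2.6667 / 4.0139 = -0.6644
  r[Y,Y] = 1 (diagonal).

R is symmetric with unit diagonal. Assembling:

R = [[1, -0.6644],
 [-0.6644, 1]]


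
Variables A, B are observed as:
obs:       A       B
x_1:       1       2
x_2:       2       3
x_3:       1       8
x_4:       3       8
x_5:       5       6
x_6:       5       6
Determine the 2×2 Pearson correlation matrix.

Step 1 — column means:
  mean(A) = (1 + 2 + 1 + 3 + 5 + 5) / 6 = 17/6 = 2.8333
  mean(B) = (2 + 3 + 8 + 8 + 6 + 6) / 6 = 33/6 = 5.5

Step 2 — sample variances and covariances s[i,j] = (1/(n-1)) · Σ_k (x_{k,i} - mean_i) · (x_{k,j} - mean_j), with n-1 = 5:
  s[A,A] = ((-1.8333)·(-1.8333) + (-0.8333)·(-0.8333) + (-1.8333)·(-1.8333) + (0.1667)·(0.1667) + (2.1667)·(2.1667) + (2.1667)·(2.1667)) / 5 = 16.8333/5 = 3.3667
  s[A,B] = ((-1.8333)·(-3.5) + (-0.8333)·(-2.5) + (-1.8333)·(2.5) + (0.1667)·(2.5) + (2.1667)·(0.5) + (2.1667)·(0.5)) / 5 = 6.5/5 = 1.3
  s[B,B] = ((-3.5)·(-3.5) + (-2.5)·(-2.5) + (2.5)·(2.5) + (2.5)·(2.5) + (0.5)·(0.5) + (0.5)·(0.5)) / 5 = 31.5/5 = 6.3
  Sample standard deviations s_i = √(s[i,i]):
  s(A) = √(3.3667) = 1.8348
  s(B) = √(6.3) = 2.51

Step 3 — r_{ij} = s_{ij} / (s_i · s_j):
  r[A,A] = 1 (diagonal).
  r[A,B] = 1.3 / (1.8348 · 2.51) = 1.3 / 4.6054 = 0.2823
  r[B,B] = 1 (diagonal).

R is symmetric with unit diagonal. Assembling:

R = [[1, 0.2823],
 [0.2823, 1]]


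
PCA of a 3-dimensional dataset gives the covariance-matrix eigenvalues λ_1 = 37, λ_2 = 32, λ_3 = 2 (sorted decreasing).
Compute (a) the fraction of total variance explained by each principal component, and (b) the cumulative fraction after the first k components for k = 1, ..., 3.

Step 1 — total variance = trace(Sigma) = Σ λ_i = 37 + 32 + 2 = 71.

Step 2 — fraction explained by component i = λ_i / Σ λ:
  PC1: 37/71 = 0.5211
  PC2: 32/71 = 0.4507
  PC3: 2/71 = 0.0282

Step 3 — cumulative fraction after k components = (λ_1 + ... + λ_k) / Σ λ:
  k = 1: 37/71 = 0.5211
  k = 2: (37 + 32)/71 = 69/71 = 0.9718
  k = 3: (37 + 32 + 2)/71 = 71/71 = 1

Summary (fraction, with percent):

explained: PC1 0.5211 (52.11%), PC2 0.4507 (45.07%), PC3 0.0282 (2.82%);  cumulative: 0.5211, 0.9718, 1


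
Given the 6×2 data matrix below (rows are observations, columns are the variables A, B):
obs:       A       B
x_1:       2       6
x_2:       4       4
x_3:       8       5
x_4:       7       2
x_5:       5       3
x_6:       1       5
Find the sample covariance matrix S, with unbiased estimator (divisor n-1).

Step 1 — column means:
  mean(A) = (2 + 4 + 8 + 7 + 5 + 1) / 6 = 27/6 = 4.5
  mean(B) = (6 + 4 + 5 + 2 + 3 + 5) / 6 = 25/6 = 4.1667

Step 2 — sample covariance S[i,j] = (1/(n-1)) · Σ_k (x_{k,i} - mean_i) · (x_{k,j} - mean_j), with n-1 = 5.
  S[A,A] = ((-2.5)·(-2.5) + (-0.5)·(-0.5) + (3.5)·(3.5) + (2.5)·(2.5) + (0.5)·(0.5) + (-3.5)·(-3.5)) / 5 = 37.5/5 = 7.5
  S[A,B] = ((-2.5)·(1.8333) + (-0.5)·(-0.1667) + (3.5)·(0.8333) + (2.5)·(-2.1667) + (0.5)·(-1.1667) + (-3.5)·(0.8333)) / 5 = -10.5/5 = -2.1
  S[B,B] = ((1.8333)·(1.8333) + (-0.1667)·(-0.1667) + (0.8333)·(0.8333) + (-2.1667)·(-2.1667) + (-1.1667)·(-1.1667) + (0.8333)·(0.8333)) / 5 = 10.8333/5 = 2.1667

S is symmetric (S[j,i] = S[i,j]). Assembling:

S = [[7.5, -2.1],
 [-2.1, 2.1667]]


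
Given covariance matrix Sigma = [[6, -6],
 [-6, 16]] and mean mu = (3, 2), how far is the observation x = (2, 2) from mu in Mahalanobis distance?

Step 1 — centre the observation: (x - mu) = (-1, 0).

Step 2 — invert Sigma. det(Sigma) = 6·16 - (-6)² = 60.
  Sigma^{-1} = (1/det) · [[d, -b], [-b, a]] = [[0.2667, 0.1],
 [0.1, 0.1]].

Step 3 — form the quadratic (x - mu)^T · Sigma^{-1} · (x - mu):
  Sigma^{-1} · (x - mu) = (-0.2667, -0.1).
  (x - mu)^T · [Sigma^{-1} · (x - mu)] = (-1)·(-0.2667) + (0)·(-0.1) = 0.2667.

Step 4 — take square root: d = √(0.2667) ≈ 0.5164.

d(x, mu) = √(0.2667) ≈ 0.5164


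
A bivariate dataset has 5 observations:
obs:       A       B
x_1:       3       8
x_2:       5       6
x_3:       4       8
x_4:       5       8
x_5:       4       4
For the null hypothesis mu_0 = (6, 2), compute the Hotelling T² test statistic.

Step 1 — sample mean vector:
  mean(A) = (3 + 5 + 4 + 5 + 4) / 5 = 21/5 = 4.2
  mean(B) = (8 + 6 + 8 + 8 + 4) / 5 = 34/5 = 6.8
  x̄ = (4.2, 6.8),  deviation x̄ - mu_0 = (4.2, 6.8) - (6, 2) = (-1.8, 4.8).

Step 2 — sample covariance matrix, S[i,j] = (1/(n-1)) · Σ_k (x_{k,i} - mean_i) · (x_{k,j} - mean_j), divisor n-1 = 4:
  S[A,A] = ((-1.2)·(-1.2) + (0.8)·(0.8) + (-0.2)·(-0.2) + (0.8)·(0.8) + (-0.2)·(-0.2)) / 4 = 2.8/4 = 0.7
  S[A,B] = ((-1.2)·(1.2) + (0.8)·(-0.8) + (-0.2)·(1.2) + (0.8)·(1.2) + (-0.2)·(-2.8)) / 4 = -0.8/4 = -0.2
  S[B,B] = ((1.2)·(1.2) + (-0.8)·(-0.8) + (1.2)·(1.2) + (1.2)·(1.2) + (-2.8)·(-2.8)) / 4 = 12.8/4 = 3.2
  S = [[0.7, -0.2],
 [-0.2, 3.2]].

Step 3 — invert S. det(S) = 0.7·3.2 - (-0.2)² = 2.2.
  S^{-1} = (1/det) · [[d, -b], [-b, a]] = [[1.4545, 0.0909],
 [0.0909, 0.3182]].

Step 4 — quadratic form (x̄ - mu_0)^T · S^{-1} · (x̄ - mu_0):
  S^{-1} · (x̄ - mu_0) = (-2.1818, 1.3636),
  (x̄ - mu_0)^T · [...] = (-1.8)·(-2.1818) + (4.8)·(1.3636) = 10.4727.

Step 5 — scale by n: T² = 5 · 10.4727 = 52.3636.

T² ≈ 52.3636


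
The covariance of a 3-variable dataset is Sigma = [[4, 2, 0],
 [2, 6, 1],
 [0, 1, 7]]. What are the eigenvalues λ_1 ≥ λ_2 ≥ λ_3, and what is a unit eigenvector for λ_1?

Step 1 — characteristic polynomial p(λ) = det(λI - Sigma) = λ³ - tr·λ² + c_1·λ - det, where tr = trace, c_1 = sum of the principal 2×2 minors, det = det(Sigma):
  tr = 4 + 6 + 7 = 17,
  c_1 = (4·6 - (2)²) + (4·7 - (0)²) + (6·7 - (1)²) = 20 + 28 + 41 = 89,
  det = 4·(6·7 - (1)²) - (2)·((2)·7 - (1)·(0)) + (0)·((2)·(1) - 6·(0)) = 4·(41) - (2)·(14) + (0)·(2) = 136.
  So p(λ) = λ³ - 17λ² + 89λ - 136.
Step 2 — look for an integer root (rational root theorem: any rational root is an integer divisor of 136). Testing λ = 8:
  p(8) = 512 - 1088 + 712 - 136 = 0  ✓
  Dividing out (λ - 8): p(λ) = (λ - 8)(λ² - 9λ + 17).
Step 3 — remaining eigenvalues from the quadratic λ² - 9λ + 17 = 0:
  Δ = 9² - 4·17 = 81 - 68 = 13,  λ = (9 ± √13)/2 = (9 ± 3.6056)/2 ≈ 6.3028 or 2.6972.
  Sorted: λ_1 = 8,  λ_2 = 6.3028,  λ_3 = 2.6972  (check: sum = 17 = tr ✓).

Step 4 — unit eigenvector for λ_1 = 8: v spans the null space of (Sigma - λ_1 I), whose rows are
  r_1 = (-4, 2, 0),  r_2 = (2, -2, 1),  r_3 = (0, 1, -1).
  v is orthogonal to every row, so take v ∝ r_1 × r_2 = ((2)·(1) - (0)·(-2), (0)·(2) - (-4)·(1), (-4)·(-2) - (2)·(2)) = (2, 4, 4).
  Rescale (divide by 2): u = (1, 2, 2).
  ||u|| = √((1)² + (2)² + (2)²) = √(9) = 3,  v_1 = u/||u|| ≈ (0.3333, 0.6667, 0.6667) (||v_1|| = 1).

λ_1 = 8,  λ_2 = 6.3028,  λ_3 = 2.6972;  v_1 ≈ (0.3333, 0.6667, 0.6667)


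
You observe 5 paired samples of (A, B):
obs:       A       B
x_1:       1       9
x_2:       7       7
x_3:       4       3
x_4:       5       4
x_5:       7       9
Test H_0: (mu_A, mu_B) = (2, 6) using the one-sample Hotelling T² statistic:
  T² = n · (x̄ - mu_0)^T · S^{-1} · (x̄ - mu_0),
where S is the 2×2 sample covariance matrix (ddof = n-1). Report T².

Step 1 — sample mean vector:
  mean(A) = (1 + 7 + 4 + 5 + 7) / 5 = 24/5 = 4.8
  mean(B) = (9 + 7 + 3 + 4 + 9) / 5 = 32/5 = 6.4
  x̄ = (4.8, 6.4),  deviation x̄ - mu_0 = (4.8, 6.4) - (2, 6) = (2.8, 0.4).

Step 2 — sample covariance matrix, S[i,j] = (1/(n-1)) · Σ_k (x_{k,i} - mean_i) · (x_{k,j} - mean_j), divisor n-1 = 4:
  S[A,A] = ((-3.8)·(-3.8) + (2.2)·(2.2) + (-0.8)·(-0.8) + (0.2)·(0.2) + (2.2)·(2.2)) / 4 = 24.8/4 = 6.2
  S[A,B] = ((-3.8)·(2.6) + (2.2)·(0.6) + (-0.8)·(-3.4) + (0.2)·(-2.4) + (2.2)·(2.6)) / 4 = -0.6/4 = -0.15
  S[B,B] = ((2.6)·(2.6) + (0.6)·(0.6) + (-3.4)·(-3.4) + (-2.4)·(-2.4) + (2.6)·(2.6)) / 4 = 31.2/4 = 7.8
  S = [[6.2, -0.15],
 [-0.15, 7.8]].

Step 3 — invert S. det(S) = 6.2·7.8 - (-0.15)² = 48.3375.
  S^{-1} = (1/det) · [[d, -b], [-b, a]] = [[0.1614, 0.0031],
 [0.0031, 0.1283]].

Step 4 — quadratic form (x̄ - mu_0)^T · S^{-1} · (x̄ - mu_0):
  S^{-1} · (x̄ - mu_0) = (0.4531, 0.06),
  (x̄ - mu_0)^T · [...] = (2.8)·(0.4531) + (0.4)·(0.06) = 1.2926.

Step 5 — scale by n: T² = 5 · 1.2926 = 6.4629.

T² ≈ 6.4629


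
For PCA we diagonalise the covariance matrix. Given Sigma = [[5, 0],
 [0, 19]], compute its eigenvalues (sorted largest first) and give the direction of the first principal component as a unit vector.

Step 1 — characteristic polynomial of 2×2 Sigma:
  det(Sigma - λI) = λ² - trace · λ + det = 0.
  trace = 5 + 19 = 24, det = 5·19 - (0)² = 95.
Step 2 — discriminant:
  Δ = trace² - 4·det = 576 - 380 = 196.
Step 3 — eigenvalues:
  λ = (trace ± √Δ)/2 = (24 ± 14)/2,
  λ_1 = 19,  λ_2 = 5.

Step 4 — unit eigenvector for λ_1: Sigma is diagonal, so its eigenvectors are the coordinate axes. λ_1 = 19 is the diagonal entry on the second coordinate axis, hence
  v_1 = (0, 1) (||v_1|| = 1).

λ_1 = 19,  λ_2 = 5;  v_1 ≈ (0, 1)


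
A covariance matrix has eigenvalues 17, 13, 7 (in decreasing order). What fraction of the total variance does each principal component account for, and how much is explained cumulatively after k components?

Step 1 — total variance = trace(Sigma) = Σ λ_i = 17 + 13 + 7 = 37.

Step 2 — fraction explained by component i = λ_i / Σ λ:
  PC1: 17/37 = 0.4595
  PC2: 13/37 = 0.3514
  PC3: 7/37 = 0.1892

Step 3 — cumulative fraction after k components = (λ_1 + ... + λ_k) / Σ λ:
  k = 1: 17/37 = 0.4595
  k = 2: (17 + 13)/37 = 30/37 = 0.8108
  k = 3: (17 + 13 + 7)/37 = 37/37 = 1

Summary (fraction, with percent):

explained: PC1 0.4595 (45.95%), PC2 0.3514 (35.14%), PC3 0.1892 (18.92%);  cumulative: 0.4595, 0.8108, 1


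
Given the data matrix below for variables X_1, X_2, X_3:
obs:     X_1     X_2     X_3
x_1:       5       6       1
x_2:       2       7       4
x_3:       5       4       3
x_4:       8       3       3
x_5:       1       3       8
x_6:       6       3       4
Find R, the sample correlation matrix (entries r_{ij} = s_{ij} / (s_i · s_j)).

Step 1 — column means:
  mean(X_1) = (5 + 2 + 5 + 8 + 1 + 6) / 6 = 27/6 = 4.5
  mean(X_2) = (6 + 7 + 4 + 3 + 3 + 3) / 6 = 26/6 = 4.3333
  mean(X_3) = (1 + 4 + 3 + 3 + 8 + 4) / 6 = 23/6 = 3.8333

Step 2 — sample variances and covariances s[i,j] = (1/(n-1)) · Σ_k (x_{k,i} - mean_i) · (x_{k,j} - mean_j), with n-1 = 5:
  s[X_1,X_1] = ((0.5)·(0.5) + (-2.5)·(-2.5) + (0.5)·(0.5) + (3.5)·(3.5) + (-3.5)·(-3.5) + (1.5)·(1.5)) / 5 = 33.5/5 = 6.7
  s[X_1,X_2] = ((0.5)·(1.6667) + (-2.5)·(2.6667) + (0.5)·(-0.3333) + (3.5)·(-1.3333) + (-3.5)·(-1.3333) + (1.5)·(-1.3333)) / 5 = -8/5 = -1.6
  s[X_1,X_3] = ((0.5)·(-2.8333) + (-2.5)·(0.1667) + (0.5)·(-0.8333) + (3.5)·(-0.8333) + (-3.5)·(4.1667) + (1.5)·(0.1667)) / 5 = -19.5/5 = -3.9
  s[X_2,X_2] = ((1.6667)·(1.6667) + (2.6667)·(2.6667) + (-0.3333)·(-0.3333) + (-1.3333)·(-1.3333) + (-1.3333)·(-1.3333) + (-1.3333)·(-1.3333)) / 5 = 15.3333/5 = 3.0667
  s[X_2,X_3] = ((1.6667)·(-2.8333) + (2.6667)·(0.1667) + (-0.3333)·(-0.8333) + (-1.3333)·(-0.8333) + (-1.3333)·(4.1667) + (-1.3333)·(0.1667)) / 5 = -8.6667/5 = -1.7333
  s[X_3,X_3] = ((-2.8333)·(-2.8333) + (0.1667)·(0.1667) + (-0.8333)·(-0.8333) + (-0.8333)·(-0.8333) + (4.1667)·(4.1667) + (0.1667)·(0.1667)) / 5 = 26.8333/5 = 5.3667
  Sample standard deviations s_i = √(s[i,i]):
  s(X_1) = √(6.7) = 2.5884
  s(X_2) = √(3.0667) = 1.7512
  s(X_3) = √(5.3667) = 2.3166

Step 3 — r_{ij} = s_{ij} / (s_i · s_j):
  r[X_1,X_1] = 1 (diagonal).
  r[X_1,X_2] = -1.6 / (2.5884 · 1.7512) = -1.6 / 4.5328 = -0.353
  r[X_1,X_3] = -3.9 / (2.5884 · 2.3166) = -3.9 / 5.9964 = -0.6504
  r[X_2,X_2] = 1 (diagonal).
  r[X_2,X_3] = -1.7333 / (1.7512 · 2.3166) = -1.7333 / 4.0568 = -0.4273
  r[X_3,X_3] = 1 (diagonal).

R is symmetric with unit diagonal. Assembling:

R = [[1, -0.353, -0.6504],
 [-0.353, 1, -0.4273],
 [-0.6504, -0.4273, 1]]


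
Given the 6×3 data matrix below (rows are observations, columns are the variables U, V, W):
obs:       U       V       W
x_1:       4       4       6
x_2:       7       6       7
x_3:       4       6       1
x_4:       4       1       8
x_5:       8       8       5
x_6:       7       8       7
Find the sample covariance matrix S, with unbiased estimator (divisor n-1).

Step 1 — column means:
  mean(U) = (4 + 7 + 4 + 4 + 8 + 7) / 6 = 34/6 = 5.6667
  mean(V) = (4 + 6 + 6 + 1 + 8 + 8) / 6 = 33/6 = 5.5
  mean(W) = (6 + 7 + 1 + 8 + 5 + 7) / 6 = 34/6 = 5.6667

Step 2 — sample covariance S[i,j] = (1/(n-1)) · Σ_k (x_{k,i} - mean_i) · (x_{k,j} - mean_j), with n-1 = 5.
  S[U,U] = ((-1.6667)·(-1.6667) + (1.3333)·(1.3333) + (-1.6667)·(-1.6667) + (-1.6667)·(-1.6667) + (2.3333)·(2.3333) + (1.3333)·(1.3333)) / 5 = 17.3333/5 = 3.4667
  S[U,V] = ((-1.6667)·(-1.5) + (1.3333)·(0.5) + (-1.6667)·(0.5) + (-1.6667)·(-4.5) + (2.3333)·(2.5) + (1.3333)·(2.5)) / 5 = 19/5 = 3.8
  S[U,W] = ((-1.6667)·(0.3333) + (1.3333)·(1.3333) + (-1.6667)·(-4.6667) + (-1.6667)·(2.3333) + (2.3333)·(-0.6667) + (1.3333)·(1.3333)) / 5 = 5.3333/5 = 1.0667
  S[V,V] = ((-1.5)·(-1.5) + (0.5)·(0.5) + (0.5)·(0.5) + (-4.5)·(-4.5) + (2.5)·(2.5) + (2.5)·(2.5)) / 5 = 35.5/5 = 7.1
  S[V,W] = ((-1.5)·(0.3333) + (0.5)·(1.3333) + (0.5)·(-4.6667) + (-4.5)·(2.3333) + (2.5)·(-0.6667) + (2.5)·(1.3333)) / 5 = -11/5 = -2.2
  S[W,W] = ((0.3333)·(0.3333) + (1.3333)·(1.3333) + (-4.6667)·(-4.6667) + (2.3333)·(2.3333) + (-0.6667)·(-0.6667) + (1.3333)·(1.3333)) / 5 = 31.3333/5 = 6.2667

S is symmetric (S[j,i] = S[i,j]). Assembling:

S = [[3.4667, 3.8, 1.0667],
 [3.8, 7.1, -2.2],
 [1.0667, -2.2, 6.2667]]


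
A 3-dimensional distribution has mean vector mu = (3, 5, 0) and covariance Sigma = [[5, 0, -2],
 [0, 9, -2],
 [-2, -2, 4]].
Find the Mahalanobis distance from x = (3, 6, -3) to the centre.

Step 1 — centre the observation: (x - mu) = (0, 1, -3).

Step 2 — invert Sigma (cofactor / det for 3×3, or solve directly):
  Sigma^{-1} = [[0.2581, 0.0323, 0.1452],
 [0.0323, 0.129, 0.0806],
 [0.1452, 0.0806, 0.3629]].

Step 3 — form the quadratic (x - mu)^T · Sigma^{-1} · (x - mu):
  Sigma^{-1} · (x - mu) = (-0.4032, -0.1129, -1.0081).
  (x - mu)^T · [Sigma^{-1} · (x - mu)] = (0)·(-0.4032) + (1)·(-0.1129) + (-3)·(-1.0081) = 2.9113.

Step 4 — take square root: d = √(2.9113) ≈ 1.7063.

d(x, mu) = √(2.9113) ≈ 1.7063


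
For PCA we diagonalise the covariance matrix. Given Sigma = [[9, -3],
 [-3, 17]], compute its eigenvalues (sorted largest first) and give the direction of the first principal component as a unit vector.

Step 1 — characteristic polynomial of 2×2 Sigma:
  det(Sigma - λI) = λ² - trace · λ + det = 0.
  trace = 9 + 17 = 26, det = 9·17 - (-3)² = 144.
Step 2 — discriminant:
  Δ = trace² - 4·det = 676 - 576 = 100.
Step 3 — eigenvalues:
  λ = (trace ± √Δ)/2 = (26 ± 10)/2,
  λ_1 = 18,  λ_2 = 8.

Step 4 — unit eigenvector for λ_1: solve (Sigma - λ_1 I)v = 0. First row:
  (9 - 18)·v_x + (-3)·v_y = 0, i.e. (-9)·v_x + (-3)·v_y = 0,
  so v ∝ (b, λ_1 - a) = (-3, 9); multiply by -1 so the first entry is positive: u = (3, -9).
  ||u|| = √((3)² + (-9)²) = √(90) ≈ 9.4868,
  v_1 = u/||u|| ≈ (0.3162, -0.9487) (||v_1|| = 1).

λ_1 = 18,  λ_2 = 8;  v_1 ≈ (0.3162, -0.9487)


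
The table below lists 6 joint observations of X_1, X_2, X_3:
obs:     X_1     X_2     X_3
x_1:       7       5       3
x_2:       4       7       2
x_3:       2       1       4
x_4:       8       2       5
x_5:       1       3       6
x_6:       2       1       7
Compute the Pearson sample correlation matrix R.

Step 1 — column means:
  mean(X_1) = (7 + 4 + 2 + 8 + 1 + 2) / 6 = 24/6 = 4
  mean(X_2) = (5 + 7 + 1 + 2 + 3 + 1) / 6 = 19/6 = 3.1667
  mean(X_3) = (3 + 2 + 4 + 5 + 6 + 7) / 6 = 27/6 = 4.5

Step 2 — sample variances and covariances s[i,j] = (1/(n-1)) · Σ_k (x_{k,i} - mean_i) · (x_{k,j} - mean_j), with n-1 = 5:
  s[X_1,X_1] = ((3)·(3) + (0)·(0) + (-2)·(-2) + (4)·(4) + (-3)·(-3) + (-2)·(-2)) / 5 = 42/5 = 8.4
  s[X_1,X_2] = ((3)·(1.8333) + (0)·(3.8333) + (-2)·(-2.1667) + (4)·(-1.1667) + (-3)·(-0.1667) + (-2)·(-2.1667)) / 5 = 10/5 = 2
  s[X_1,X_3] = ((3)·(-1.5) + (0)·(-2.5) + (-2)·(-0.5) + (4)·(0.5) + (-3)·(1.5) + (-2)·(2.5)) / 5 = -11/5 = -2.2
  s[X_2,X_2] = ((1.8333)·(1.8333) + (3.8333)·(3.8333) + (-2.1667)·(-2.1667) + (-1.1667)·(-1.1667) + (-0.1667)·(-0.1667) + (-2.1667)·(-2.1667)) / 5 = 28.8333/5 = 5.7667
  s[X_2,X_3] = ((1.8333)·(-1.5) + (3.8333)·(-2.5) + (-2.1667)·(-0.5) + (-1.1667)·(0.5) + (-0.1667)·(1.5) + (-2.1667)·(2.5)) / 5 = -17.5/5 = -3.5
  s[X_3,X_3] = ((-1.5)·(-1.5) + (-2.5)·(-2.5) + (-0.5)·(-0.5) + (0.5)·(0.5) + (1.5)·(1.5) + (2.5)·(2.5)) / 5 = 17.5/5 = 3.5
  Sample standard deviations s_i = √(s[i,i]):
  s(X_1) = √(8.4) = 2.8983
  s(X_2) = √(5.7667) = 2.4014
  s(X_3) = √(3.5) = 1.8708

Step 3 — r_{ij} = s_{ij} / (s_i · s_j):
  r[X_1,X_1] = 1 (diagonal).
  r[X_1,X_2] = 2 / (2.8983 · 2.4014) = 2 / 6.9599 = 0.2874
  r[X_1,X_3] = -2.2 / (2.8983 · 1.8708) = -2.2 / 5.4222 = -0.4057
  r[X_2,X_2] = 1 (diagonal).
  r[X_2,X_3] = -3.5 / (2.4014 · 1.8708) = -3.5 / 4.4926 = -0.7791
  r[X_3,X_3] = 1 (diagonal).

R is symmetric with unit diagonal. Assembling:

R = [[1, 0.2874, -0.4057],
 [0.2874, 1, -0.7791],
 [-0.4057, -0.7791, 1]]


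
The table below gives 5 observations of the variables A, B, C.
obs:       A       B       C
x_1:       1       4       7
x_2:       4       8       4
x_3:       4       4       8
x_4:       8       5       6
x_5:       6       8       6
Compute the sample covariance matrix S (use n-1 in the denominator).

Step 1 — column means:
  mean(A) = (1 + 4 + 4 + 8 + 6) / 5 = 23/5 = 4.6
  mean(B) = (4 + 8 + 4 + 5 + 8) / 5 = 29/5 = 5.8
  mean(C) = (7 + 4 + 8 + 6 + 6) / 5 = 31/5 = 6.2

Step 2 — sample covariance S[i,j] = (1/(n-1)) · Σ_k (x_{k,i} - mean_i) · (x_{k,j} - mean_j), with n-1 = 4.
  S[A,A] = ((-3.6)·(-3.6) + (-0.6)·(-0.6) + (-0.6)·(-0.6) + (3.4)·(3.4) + (1.4)·(1.4)) / 4 = 27.2/4 = 6.8
  S[A,B] = ((-3.6)·(-1.8) + (-0.6)·(2.2) + (-0.6)·(-1.8) + (3.4)·(-0.8) + (1.4)·(2.2)) / 4 = 6.6/4 = 1.65
  S[A,C] = ((-3.6)·(0.8) + (-0.6)·(-2.2) + (-0.6)·(1.8) + (3.4)·(-0.2) + (1.4)·(-0.2)) / 4 = -3.6/4 = -0.9
  S[B,B] = ((-1.8)·(-1.8) + (2.2)·(2.2) + (-1.8)·(-1.8) + (-0.8)·(-0.8) + (2.2)·(2.2)) / 4 = 16.8/4 = 4.2
  S[B,C] = ((-1.8)·(0.8) + (2.2)·(-2.2) + (-1.8)·(1.8) + (-0.8)·(-0.2) + (2.2)·(-0.2)) / 4 = -9.8/4 = -2.45
  S[C,C] = ((0.8)·(0.8) + (-2.2)·(-2.2) + (1.8)·(1.8) + (-0.2)·(-0.2) + (-0.2)·(-0.2)) / 4 = 8.8/4 = 2.2

S is symmetric (S[j,i] = S[i,j]). Assembling:

S = [[6.8, 1.65, -0.9],
 [1.65, 4.2, -2.45],
 [-0.9, -2.45, 2.2]]


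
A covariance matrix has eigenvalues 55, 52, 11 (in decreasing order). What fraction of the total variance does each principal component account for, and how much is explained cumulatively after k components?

Step 1 — total variance = trace(Sigma) = Σ λ_i = 55 + 52 + 11 = 118.

Step 2 — fraction explained by component i = λ_i / Σ λ:
  PC1: 55/118 = 0.4661
  PC2: 52/118 = 0.4407
  PC3: 11/118 = 0.0932

Step 3 — cumulative fraction after k components = (λ_1 + ... + λ_k) / Σ λ:
  k = 1: 55/118 = 0.4661
  k = 2: (55 + 52)/118 = 107/118 = 0.9068
  k = 3: (55 + 52 + 11)/118 = 118/118 = 1

Summary (fraction, with percent):

explained: PC1 0.4661 (46.61%), PC2 0.4407 (44.07%), PC3 0.0932 (9.32%);  cumulative: 0.4661, 0.9068, 1


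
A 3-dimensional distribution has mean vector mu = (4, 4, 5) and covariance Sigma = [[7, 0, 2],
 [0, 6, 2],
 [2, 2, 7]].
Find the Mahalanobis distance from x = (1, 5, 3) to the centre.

Step 1 — centre the observation: (x - mu) = (-3, 1, -2).

Step 2 — invert Sigma (cofactor / det for 3×3, or solve directly):
  Sigma^{-1} = [[0.157, 0.0165, -0.0496],
 [0.0165, 0.186, -0.0579],
 [-0.0496, -0.0579, 0.1736]].

Step 3 — form the quadratic (x - mu)^T · Sigma^{-1} · (x - mu):
  Sigma^{-1} · (x - mu) = (-0.3554, 0.2521, -0.2562).
  (x - mu)^T · [Sigma^{-1} · (x - mu)] = (-3)·(-0.3554) + (1)·(0.2521) + (-2)·(-0.2562) = 1.8306.

Step 4 — take square root: d = √(1.8306) ≈ 1.353.

d(x, mu) = √(1.8306) ≈ 1.353


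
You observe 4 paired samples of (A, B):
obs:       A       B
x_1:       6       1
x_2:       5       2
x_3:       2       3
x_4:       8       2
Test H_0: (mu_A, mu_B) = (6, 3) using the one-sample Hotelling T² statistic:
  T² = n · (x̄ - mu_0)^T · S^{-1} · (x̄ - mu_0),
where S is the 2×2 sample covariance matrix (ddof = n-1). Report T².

Step 1 — sample mean vector:
  mean(A) = (6 + 5 + 2 + 8) / 4 = 21/4 = 5.25
  mean(B) = (1 + 2 + 3 + 2) / 4 = 8/4 = 2
  x̄ = (5.25, 2),  deviation x̄ - mu_0 = (5.25, 2) - (6, 3) = (-0.75, -1).

Step 2 — sample covariance matrix, S[i,j] = (1/(n-1)) · Σ_k (x_{k,i} - mean_i) · (x_{k,j} - mean_j), divisor n-1 = 3:
  S[A,A] = ((0.75)·(0.75) + (-0.25)·(-0.25) + (-3.25)·(-3.25) + (2.75)·(2.75)) / 3 = 18.75/3 = 6.25
  S[A,B] = ((0.75)·(-1) + (-0.25)·(0) + (-3.25)·(1) + (2.75)·(0)) / 3 = -4/3 = -1.3333
  S[B,B] = ((-1)·(-1) + (0)·(0) + (1)·(1) + (0)·(0)) / 3 = 2/3 = 0.6667
  S = [[6.25, -1.3333],
 [-1.3333, 0.6667]].

Step 3 — invert S. det(S) = 6.25·0.6667 - (-1.3333)² = 2.3889.
  S^{-1} = (1/det) · [[d, -b], [-b, a]] = [[0.2791, 0.5581],
 [0.5581, 2.6163]].

Step 4 — quadratic form (x̄ - mu_0)^T · S^{-1} · (x̄ - mu_0):
  S^{-1} · (x̄ - mu_0) = (-0.7674, -3.0349),
  (x̄ - mu_0)^T · [...] = (-0.75)·(-0.7674) + (-1)·(-3.0349) = 3.6105.

Step 5 — scale by n: T² = 4 · 3.6105 = 14.4419.

T² ≈ 14.4419


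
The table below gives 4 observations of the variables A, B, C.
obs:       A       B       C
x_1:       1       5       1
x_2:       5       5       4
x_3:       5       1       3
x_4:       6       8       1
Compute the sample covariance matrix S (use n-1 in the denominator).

Step 1 — column means:
  mean(A) = (1 + 5 + 5 + 6) / 4 = 17/4 = 4.25
  mean(B) = (5 + 5 + 1 + 8) / 4 = 19/4 = 4.75
  mean(C) = (1 + 4 + 3 + 1) / 4 = 9/4 = 2.25

Step 2 — sample covariance S[i,j] = (1/(n-1)) · Σ_k (x_{k,i} - mean_i) · (x_{k,j} - mean_j), with n-1 = 3.
  S[A,A] = ((-3.25)·(-3.25) + (0.75)·(0.75) + (0.75)·(0.75) + (1.75)·(1.75)) / 3 = 14.75/3 = 4.9167
  S[A,B] = ((-3.25)·(0.25) + (0.75)·(0.25) + (0.75)·(-3.75) + (1.75)·(3.25)) / 3 = 2.25/3 = 0.75
  S[A,C] = ((-3.25)·(-1.25) + (0.75)·(1.75) + (0.75)·(0.75) + (1.75)·(-1.25)) / 3 = 3.75/3 = 1.25
  S[B,B] = ((0.25)·(0.25) + (0.25)·(0.25) + (-3.75)·(-3.75) + (3.25)·(3.25)) / 3 = 24.75/3 = 8.25
  S[B,C] = ((0.25)·(-1.25) + (0.25)·(1.75) + (-3.75)·(0.75) + (3.25)·(-1.25)) / 3 = -6.75/3 = -2.25
  S[C,C] = ((-1.25)·(-1.25) + (1.75)·(1.75) + (0.75)·(0.75) + (-1.25)·(-1.25)) / 3 = 6.75/3 = 2.25

S is symmetric (S[j,i] = S[i,j]). Assembling:

S = [[4.9167, 0.75, 1.25],
 [0.75, 8.25, -2.25],
 [1.25, -2.25, 2.25]]


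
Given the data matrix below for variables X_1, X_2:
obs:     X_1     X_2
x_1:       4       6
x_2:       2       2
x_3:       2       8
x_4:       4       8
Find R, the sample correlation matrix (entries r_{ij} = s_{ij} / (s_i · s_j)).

Step 1 — column means:
  mean(X_1) = (4 + 2 + 2 + 4) / 4 = 12/4 = 3
  mean(X_2) = (6 + 2 + 8 + 8) / 4 = 24/4 = 6

Step 2 — sample variances and covariances s[i,j] = (1/(n-1)) · Σ_k (x_{k,i} - mean_i) · (x_{k,j} - mean_j), with n-1 = 3:
  s[X_1,X_1] = ((1)·(1) + (-1)·(-1) + (-1)·(-1) + (1)·(1)) / 3 = 4/3 = 1.3333
  s[X_1,X_2] = ((1)·(0) + (-1)·(-4) + (-1)·(2) + (1)·(2)) / 3 = 4/3 = 1.3333
  s[X_2,X_2] = ((0)·(0) + (-4)·(-4) + (2)·(2) + (2)·(2)) / 3 = 24/3 = 8
  Sample standard deviations s_i = √(s[i,i]):
  s(X_1) = √(1.3333) = 1.1547
  s(X_2) = √(8) = 2.8284

Step 3 — r_{ij} = s_{ij} / (s_i · s_j):
  r[X_1,X_1] = 1 (diagonal).
  r[X_1,X_2] = 1.3333 / (1.1547 · 2.8284) = 1.3333 / 3.266 = 0.4082
  r[X_2,X_2] = 1 (diagonal).

R is symmetric with unit diagonal. Assembling:

R = [[1, 0.4082],
 [0.4082, 1]]


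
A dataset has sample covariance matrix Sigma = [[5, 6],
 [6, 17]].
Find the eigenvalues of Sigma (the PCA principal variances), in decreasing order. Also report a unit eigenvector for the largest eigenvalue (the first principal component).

Step 1 — characteristic polynomial of 2×2 Sigma:
  det(Sigma - λI) = λ² - trace · λ + det = 0.
  trace = 5 + 17 = 22, det = 5·17 - (6)² = 49.
Step 2 — discriminant:
  Δ = trace² - 4·det = 484 - 196 = 288.
Step 3 — eigenvalues:
  λ = (trace ± √Δ)/2 = (22 ± 16.9706)/2,
  λ_1 = 19.4853,  λ_2 = 2.5147.

Step 4 — unit eigenvector for λ_1: solve (Sigma - λ_1 I)v = 0. First row:
  (5 - 19.4853)·v_x + (6)·v_y = 0, i.e. (-14.4853)·v_x + (6)·v_y = 0,
  so v ∝ (b, λ_1 - a) = (6, 14.4853) = u.
  ||u|| = √((6)² + (14.4853)²) = √(245.8234) ≈ 15.6788,
  v_1 = u/||u|| ≈ (0.3827, 0.9239) (||v_1|| = 1).

λ_1 = 19.4853,  λ_2 = 2.5147;  v_1 ≈ (0.3827, 0.9239)


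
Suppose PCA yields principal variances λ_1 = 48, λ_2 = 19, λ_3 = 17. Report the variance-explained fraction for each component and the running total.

Step 1 — total variance = trace(Sigma) = Σ λ_i = 48 + 19 + 17 = 84.

Step 2 — fraction explained by component i = λ_i / Σ λ:
  PC1: 48/84 = 0.5714
  PC2: 19/84 = 0.2262
  PC3: 17/84 = 0.2024

Step 3 — cumulative fraction after k components = (λ_1 + ... + λ_k) / Σ λ:
  k = 1: 48/84 = 0.5714
  k = 2: (48 + 19)/84 = 67/84 = 0.7976
  k = 3: (48 + 19 + 17)/84 = 84/84 = 1

Summary (fraction, with percent):

explained: PC1 0.5714 (57.14%), PC2 0.2262 (22.62%), PC3 0.2024 (20.24%);  cumulative: 0.5714, 0.7976, 1


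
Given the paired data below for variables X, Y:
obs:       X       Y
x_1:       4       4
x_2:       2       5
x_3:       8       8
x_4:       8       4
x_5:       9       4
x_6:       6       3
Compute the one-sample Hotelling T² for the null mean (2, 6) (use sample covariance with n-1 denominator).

Step 1 — sample mean vector:
  mean(X) = (4 + 2 + 8 + 8 + 9 + 6) / 6 = 37/6 = 6.1667
  mean(Y) = (4 + 5 + 8 + 4 + 4 + 3) / 6 = 28/6 = 4.6667
  x̄ = (6.1667, 4.6667),  deviation x̄ - mu_0 = (6.1667, 4.6667) - (2, 6) = (4.1667, -1.3333).

Step 2 — sample covariance matrix, S[i,j] = (1/(n-1)) · Σ_k (x_{k,i} - mean_i) · (x_{k,j} - mean_j), divisor n-1 = 5:
  S[X,X] = ((-2.1667)·(-2.1667) + (-4.1667)·(-4.1667) + (1.8333)·(1.8333) + (1.8333)·(1.8333) + (2.8333)·(2.8333) + (-0.1667)·(-0.1667)) / 5 = 36.8333/5 = 7.3667
  S[X,Y] = ((-2.1667)·(-0.6667) + (-4.1667)·(0.3333) + (1.8333)·(3.3333) + (1.8333)·(-0.6667) + (2.8333)·(-0.6667) + (-0.1667)·(-1.6667)) / 5 = 3.3333/5 = 0.6667
  S[Y,Y] = ((-0.6667)·(-0.6667) + (0.3333)·(0.3333) + (3.3333)·(3.3333) + (-0.6667)·(-0.6667) + (-0.6667)·(-0.6667) + (-1.6667)·(-1.6667)) / 5 = 15.3333/5 = 3.0667
  S = [[7.3667, 0.6667],
 [0.6667, 3.0667]].

Step 3 — invert S. det(S) = 7.3667·3.0667 - (0.6667)² = 22.1467.
  S^{-1} = (1/det) · [[d, -b], [-b, a]] = [[0.1385, -0.0301],
 [-0.0301, 0.3326]].

Step 4 — quadratic form (x̄ - mu_0)^T · S^{-1} · (x̄ - mu_0):
  S^{-1} · (x̄ - mu_0) = (0.6171, -0.5689),
  (x̄ - mu_0)^T · [...] = (4.1667)·(0.6171) + (-1.3333)·(-0.5689) = 3.3298.

Step 5 — scale by n: T² = 6 · 3.3298 = 19.9789.

T² ≈ 19.9789


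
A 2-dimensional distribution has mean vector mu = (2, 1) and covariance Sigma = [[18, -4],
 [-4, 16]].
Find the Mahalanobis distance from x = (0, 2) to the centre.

Step 1 — centre the observation: (x - mu) = (-2, 1).

Step 2 — invert Sigma. det(Sigma) = 18·16 - (-4)² = 272.
  Sigma^{-1} = (1/det) · [[d, -b], [-b, a]] = [[0.0588, 0.0147],
 [0.0147, 0.0662]].

Step 3 — form the quadratic (x - mu)^T · Sigma^{-1} · (x - mu):
  Sigma^{-1} · (x - mu) = (-0.1029, 0.0368).
  (x - mu)^T · [Sigma^{-1} · (x - mu)] = (-2)·(-0.1029) + (1)·(0.0368) = 0.2426.

Step 4 — take square root: d = √(0.2426) ≈ 0.4926.

d(x, mu) = √(0.2426) ≈ 0.4926


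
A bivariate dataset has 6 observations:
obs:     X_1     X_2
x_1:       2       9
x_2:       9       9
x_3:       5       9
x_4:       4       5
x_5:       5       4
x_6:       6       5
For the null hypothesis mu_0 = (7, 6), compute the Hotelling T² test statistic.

Step 1 — sample mean vector:
  mean(X_1) = (2 + 9 + 5 + 4 + 5 + 6) / 6 = 31/6 = 5.1667
  mean(X_2) = (9 + 9 + 9 + 5 + 4 + 5) / 6 = 41/6 = 6.8333
  x̄ = (5.1667, 6.8333),  deviation x̄ - mu_0 = (5.1667, 6.8333) - (7, 6) = (-1.8333, 0.8333).

Step 2 — sample covariance matrix, S[i,j] = (1/(n-1)) · Σ_k (x_{k,i} - mean_i) · (x_{k,j} - mean_j), divisor n-1 = 5:
  S[X_1,X_1] = ((-3.1667)·(-3.1667) + (3.8333)·(3.8333) + (-0.1667)·(-0.1667) + (-1.1667)·(-1.1667) + (-0.1667)·(-0.1667) + (0.8333)·(0.8333)) / 5 = 26.8333/5 = 5.3667
  S[X_1,X_2] = ((-3.1667)·(2.1667) + (3.8333)·(2.1667) + (-0.1667)·(2.1667) + (-1.1667)·(-1.8333) + (-0.1667)·(-2.8333) + (0.8333)·(-1.8333)) / 5 = 2.1667/5 = 0.4333
  S[X_2,X_2] = ((2.1667)·(2.1667) + (2.1667)·(2.1667) + (2.1667)·(2.1667) + (-1.8333)·(-1.8333) + (-2.8333)·(-2.8333) + (-1.8333)·(-1.8333)) / 5 = 28.8333/5 = 5.7667
  S = [[5.3667, 0.4333],
 [0.4333, 5.7667]].

Step 3 — invert S. det(S) = 5.3667·5.7667 - (0.4333)² = 30.76.
  S^{-1} = (1/det) · [[d, -b], [-b, a]] = [[0.1875, -0.0141],
 [-0.0141, 0.1745]].

Step 4 — quadratic form (x̄ - mu_0)^T · S^{-1} · (x̄ - mu_0):
  S^{-1} · (x̄ - mu_0) = (-0.3554, 0.1712),
  (x̄ - mu_0)^T · [...] = (-1.8333)·(-0.3554) + (0.8333)·(0.1712) = 0.7943.

Step 5 — scale by n: T² = 6 · 0.7943 = 4.7659.

T² ≈ 4.7659


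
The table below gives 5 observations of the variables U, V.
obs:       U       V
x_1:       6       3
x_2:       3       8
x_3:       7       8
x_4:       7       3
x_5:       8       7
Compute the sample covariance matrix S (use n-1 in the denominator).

Step 1 — column means:
  mean(U) = (6 + 3 + 7 + 7 + 8) / 5 = 31/5 = 6.2
  mean(V) = (3 + 8 + 8 + 3 + 7) / 5 = 29/5 = 5.8

Step 2 — sample covariance S[i,j] = (1/(n-1)) · Σ_k (x_{k,i} - mean_i) · (x_{k,j} - mean_j), with n-1 = 4.
  S[U,U] = ((-0.2)·(-0.2) + (-3.2)·(-3.2) + (0.8)·(0.8) + (0.8)·(0.8) + (1.8)·(1.8)) / 4 = 14.8/4 = 3.7
  S[U,V] = ((-0.2)·(-2.8) + (-3.2)·(2.2) + (0.8)·(2.2) + (0.8)·(-2.8) + (1.8)·(1.2)) / 4 = -4.8/4 = -1.2
  S[V,V] = ((-2.8)·(-2.8) + (2.2)·(2.2) + (2.2)·(2.2) + (-2.8)·(-2.8) + (1.2)·(1.2)) / 4 = 26.8/4 = 6.7

S is symmetric (S[j,i] = S[i,j]). Assembling:

S = [[3.7, -1.2],
 [-1.2, 6.7]]


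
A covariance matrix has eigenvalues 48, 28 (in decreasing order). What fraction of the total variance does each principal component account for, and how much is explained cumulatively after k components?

Step 1 — total variance = trace(Sigma) = Σ λ_i = 48 + 28 = 76.

Step 2 — fraction explained by component i = λ_i / Σ λ:
  PC1: 48/76 = 0.6316
  PC2: 28/76 = 0.3684

Step 3 — cumulative fraction after k components = (λ_1 + ... + λ_k) / Σ λ:
  k = 1: 48/76 = 0.6316
  k = 2: (48 + 28)/76 = 76/76 = 1

Summary (fraction, with percent):

explained: PC1 0.6316 (63.16%), PC2 0.3684 (36.84%);  cumulative: 0.6316, 1


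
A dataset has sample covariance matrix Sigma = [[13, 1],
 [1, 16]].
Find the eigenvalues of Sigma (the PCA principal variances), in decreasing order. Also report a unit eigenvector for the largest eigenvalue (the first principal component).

Step 1 — characteristic polynomial of 2×2 Sigma:
  det(Sigma - λI) = λ² - trace · λ + det = 0.
  trace = 13 + 16 = 29, det = 13·16 - (1)² = 207.
Step 2 — discriminant:
  Δ = trace² - 4·det = 841 - 828 = 13.
Step 3 — eigenvalues:
  λ = (trace ± √Δ)/2 = (29 ± 3.6056)/2,
  λ_1 = 16.3028,  λ_2 = 12.6972.

Step 4 — unit eigenvector for λ_1: solve (Sigma - λ_1 I)v = 0. First row:
  (13 - 16.3028)·v_x + (1)·v_y = 0, i.e. (-3.3028)·v_x + (1)·v_y = 0,
  so v ∝ (b, λ_1 - a) = (1, 3.3028) = u.
  ||u|| = √((1)² + (3.3028)²) = √(11.9083) ≈ 3.4508,
  v_1 = u/||u|| ≈ (0.2898, 0.9571) (||v_1|| = 1).

λ_1 = 16.3028,  λ_2 = 12.6972;  v_1 ≈ (0.2898, 0.9571)


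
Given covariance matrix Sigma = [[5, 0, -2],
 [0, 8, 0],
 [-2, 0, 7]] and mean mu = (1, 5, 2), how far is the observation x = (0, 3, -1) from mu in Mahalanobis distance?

Step 1 — centre the observation: (x - mu) = (-1, -2, -3).

Step 2 — invert Sigma (cofactor / det for 3×3, or solve directly):
  Sigma^{-1} = [[0.2258, 0, 0.0645],
 [0, 0.125, 0],
 [0.0645, 0, 0.1613]].

Step 3 — form the quadratic (x - mu)^T · Sigma^{-1} · (x - mu):
  Sigma^{-1} · (x - mu) = (-0.4194, -0.25, -0.5484).
  (x - mu)^T · [Sigma^{-1} · (x - mu)] = (-1)·(-0.4194) + (-2)·(-0.25) + (-3)·(-0.5484) = 2.5645.

Step 4 — take square root: d = √(2.5645) ≈ 1.6014.

d(x, mu) = √(2.5645) ≈ 1.6014


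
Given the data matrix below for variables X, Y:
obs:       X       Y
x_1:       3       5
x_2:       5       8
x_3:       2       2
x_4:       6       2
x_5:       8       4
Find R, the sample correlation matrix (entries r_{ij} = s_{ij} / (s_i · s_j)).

Step 1 — column means:
  mean(X) = (3 + 5 + 2 + 6 + 8) / 5 = 24/5 = 4.8
  mean(Y) = (5 + 8 + 2 + 2 + 4) / 5 = 21/5 = 4.2

Step 2 — sample variances and covariances s[i,j] = (1/(n-1)) · Σ_k (x_{k,i} - mean_i) · (x_{k,j} - mean_j), with n-1 = 4:
  s[X,X] = ((-1.8)·(-1.8) + (0.2)·(0.2) + (-2.8)·(-2.8) + (1.2)·(1.2) + (3.2)·(3.2)) / 4 = 22.8/4 = 5.7
  s[X,Y] = ((-1.8)·(0.8) + (0.2)·(3.8) + (-2.8)·(-2.2) + (1.2)·(-2.2) + (3.2)·(-0.2)) / 4 = 2.2/4 = 0.55
  s[Y,Y] = ((0.8)·(0.8) + (3.8)·(3.8) + (-2.2)·(-2.2) + (-2.2)·(-2.2) + (-0.2)·(-0.2)) / 4 = 24.8/4 = 6.2
  Sample standard deviations s_i = √(s[i,i]):
  s(X) = √(5.7) = 2.3875
  s(Y) = √(6.2) = 2.49

Step 3 — r_{ij} = s_{ij} / (s_i · s_j):
  r[X,X] = 1 (diagonal).
  r[X,Y] = 0.55 / (2.3875 · 2.49) = 0.55 / 5.9447 = 0.0925
  r[Y,Y] = 1 (diagonal).

R is symmetric with unit diagonal. Assembling:

R = [[1, 0.0925],
 [0.0925, 1]]


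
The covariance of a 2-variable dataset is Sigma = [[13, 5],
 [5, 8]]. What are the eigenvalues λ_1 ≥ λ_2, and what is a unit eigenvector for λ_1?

Step 1 — characteristic polynomial of 2×2 Sigma:
  det(Sigma - λI) = λ² - trace · λ + det = 0.
  trace = 13 + 8 = 21, det = 13·8 - (5)² = 79.
Step 2 — discriminant:
  Δ = trace² - 4·det = 441 - 316 = 125.
Step 3 — eigenvalues:
  λ = (trace ± √Δ)/2 = (21 ± 11.1803)/2,
  λ_1 = 16.0902,  λ_2 = 4.9098.

Step 4 — unit eigenvector for λ_1: solve (Sigma - λ_1 I)v = 0. First row:
  (13 - 16.0902)·v_x + (5)·v_y = 0, i.e. (-3.0902)·v_x + (5)·v_y = 0,
  so v ∝ (b, λ_1 - a) = (5, 3.0902) = u.
  ||u|| = √((5)² + (3.0902)²) = √(34.5492) ≈ 5.8779,
  v_1 = u/||u|| ≈ (0.8507, 0.5257) (||v_1|| = 1).

λ_1 = 16.0902,  λ_2 = 4.9098;  v_1 ≈ (0.8507, 0.5257)


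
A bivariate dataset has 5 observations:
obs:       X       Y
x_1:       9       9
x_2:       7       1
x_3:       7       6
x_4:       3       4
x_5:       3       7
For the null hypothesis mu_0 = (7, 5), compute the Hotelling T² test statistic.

Step 1 — sample mean vector:
  mean(X) = (9 + 7 + 7 + 3 + 3) / 5 = 29/5 = 5.8
  mean(Y) = (9 + 1 + 6 + 4 + 7) / 5 = 27/5 = 5.4
  x̄ = (5.8, 5.4),  deviation x̄ - mu_0 = (5.8, 5.4) - (7, 5) = (-1.2, 0.4).

Step 2 — sample covariance matrix, S[i,j] = (1/(n-1)) · Σ_k (x_{k,i} - mean_i) · (x_{k,j} - mean_j), divisor n-1 = 4:
  S[X,X] = ((3.2)·(3.2) + (1.2)·(1.2) + (1.2)·(1.2) + (-2.8)·(-2.8) + (-2.8)·(-2.8)) / 4 = 28.8/4 = 7.2
  S[X,Y] = ((3.2)·(3.6) + (1.2)·(-4.4) + (1.2)·(0.6) + (-2.8)·(-1.4) + (-2.8)·(1.6)) / 4 = 6.4/4 = 1.6
  S[Y,Y] = ((3.6)·(3.6) + (-4.4)·(-4.4) + (0.6)·(0.6) + (-1.4)·(-1.4) + (1.6)·(1.6)) / 4 = 37.2/4 = 9.3
  S = [[7.2, 1.6],
 [1.6, 9.3]].

Step 3 — invert S. det(S) = 7.2·9.3 - (1.6)² = 64.4.
  S^{-1} = (1/det) · [[d, -b], [-b, a]] = [[0.1444, -0.0248],
 [-0.0248, 0.1118]].

Step 4 — quadratic form (x̄ - mu_0)^T · S^{-1} · (x̄ - mu_0):
  S^{-1} · (x̄ - mu_0) = (-0.1832, 0.0745),
  (x̄ - mu_0)^T · [...] = (-1.2)·(-0.1832) + (0.4)·(0.0745) = 0.2497.

Step 5 — scale by n: T² = 5 · 0.2497 = 1.2484.

T² ≈ 1.2484


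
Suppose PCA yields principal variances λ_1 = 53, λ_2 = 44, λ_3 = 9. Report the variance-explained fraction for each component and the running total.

Step 1 — total variance = trace(Sigma) = Σ λ_i = 53 + 44 + 9 = 106.

Step 2 — fraction explained by component i = λ_i / Σ λ:
  PC1: 53/106 = 0.5
  PC2: 44/106 = 0.4151
  PC3: 9/106 = 0.0849

Step 3 — cumulative fraction after k components = (λ_1 + ... + λ_k) / Σ λ:
  k = 1: 53/106 = 0.5
  k = 2: (53 + 44)/106 = 97/106 = 0.9151
  k = 3: (53 + 44 + 9)/106 = 106/106 = 1

Summary (fraction, with percent):

explained: PC1 0.5 (50%), PC2 0.4151 (41.51%), PC3 0.0849 (8.49%);  cumulative: 0.5, 0.9151, 1


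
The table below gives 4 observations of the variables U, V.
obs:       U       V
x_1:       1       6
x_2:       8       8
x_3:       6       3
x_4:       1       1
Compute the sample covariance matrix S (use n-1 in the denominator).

Step 1 — column means:
  mean(U) = (1 + 8 + 6 + 1) / 4 = 16/4 = 4
  mean(V) = (6 + 8 + 3 + 1) / 4 = 18/4 = 4.5

Step 2 — sample covariance S[i,j] = (1/(n-1)) · Σ_k (x_{k,i} - mean_i) · (x_{k,j} - mean_j), with n-1 = 3.
  S[U,U] = ((-3)·(-3) + (4)·(4) + (2)·(2) + (-3)·(-3)) / 3 = 38/3 = 12.6667
  S[U,V] = ((-3)·(1.5) + (4)·(3.5) + (2)·(-1.5) + (-3)·(-3.5)) / 3 = 17/3 = 5.6667
  S[V,V] = ((1.5)·(1.5) + (3.5)·(3.5) + (-1.5)·(-1.5) + (-3.5)·(-3.5)) / 3 = 29/3 = 9.6667

S is symmetric (S[j,i] = S[i,j]). Assembling:

S = [[12.6667, 5.6667],
 [5.6667, 9.6667]]
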